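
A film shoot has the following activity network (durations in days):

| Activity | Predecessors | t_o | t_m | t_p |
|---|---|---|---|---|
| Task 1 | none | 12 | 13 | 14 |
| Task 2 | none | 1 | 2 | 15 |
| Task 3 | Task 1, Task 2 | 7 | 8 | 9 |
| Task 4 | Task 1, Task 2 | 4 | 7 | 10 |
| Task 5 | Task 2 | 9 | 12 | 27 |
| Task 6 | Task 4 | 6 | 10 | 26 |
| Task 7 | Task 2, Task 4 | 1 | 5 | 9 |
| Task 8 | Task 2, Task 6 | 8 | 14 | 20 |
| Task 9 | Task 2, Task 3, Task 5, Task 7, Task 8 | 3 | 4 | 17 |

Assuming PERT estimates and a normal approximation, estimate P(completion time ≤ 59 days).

0.934

te_Task 1 = (12 + 4·13 + 14)/6 = 78/6 = 13; σ²_Task 1 = ((14−12)/6)² = 0.111
te_Task 2 = (1 + 4·2 + 15)/6 = 24/6 = 4; σ²_Task 2 = ((15−1)/6)² = 5.444
te_Task 3 = (7 + 4·8 + 9)/6 = 48/6 = 8; σ²_Task 3 = ((9−7)/6)² = 0.111
te_Task 4 = (4 + 4·7 + 10)/6 = 42/6 = 7; σ²_Task 4 = ((10−4)/6)² = 1.000
te_Task 5 = (9 + 4·12 + 27)/6 = 84/6 = 14; σ²_Task 5 = ((27−9)/6)² = 9.000
te_Task 6 = (6 + 4·10 + 26)/6 = 72/6 = 12; σ²_Task 6 = ((26−6)/6)² = 11.111
te_Task 7 = (1 + 4·5 + 9)/6 = 30/6 = 5; σ²_Task 7 = ((9−1)/6)² = 1.778
te_Task 8 = (8 + 4·14 + 20)/6 = 84/6 = 14; σ²_Task 8 = ((20−8)/6)² = 4.000
te_Task 9 = (3 + 4·4 + 17)/6 = 36/6 = 6; σ²_Task 9 = ((17−3)/6)² = 5.444

Forward pass:
ES_Task 1 = 0; EF_Task 1 = 13
ES_Task 2 = 0; EF_Task 2 = 4
ES_Task 3 = max(EF_Task 1=13, EF_Task 2=4) = 13; EF_Task 3 = 13+8 = 21
ES_Task 4 = max(EF_Task 1=13, EF_Task 2=4) = 13; EF_Task 4 = 13+7 = 20
ES_Task 5 = 4; EF_Task 5 = 4+14 = 18
ES_Task 6 = 20; EF_Task 6 = 20+12 = 32
ES_Task 7 = max(EF_Task 2=4, EF_Task 4=20) = 20; EF_Task 7 = 20+5 = 25
ES_Task 8 = max(EF_Task 2=4, EF_Task 6=32) = 32; EF_Task 8 = 32+14 = 46
ES_Task 9 = max(EF_Task 2=4, EF_Task 3=21, EF_Task 5=18, EF_Task 7=25, EF_Task 8=46) = 46; EF_Task 9 = 46+6 = 52
Expected project duration μ = 52 days. Critical path: Task 1 → Task 4 → Task 6 → Task 8 → Task 9.

Variance along critical path = 0.111 + 1.000 + 11.111 + 4.000 + 5.444 = 21.667; σ = √21.667 = 4.655 days.
Z = (59 − 52) / 4.655 = 1.504
P(T ≤ 59) = Φ(1.504) ≈ 0.934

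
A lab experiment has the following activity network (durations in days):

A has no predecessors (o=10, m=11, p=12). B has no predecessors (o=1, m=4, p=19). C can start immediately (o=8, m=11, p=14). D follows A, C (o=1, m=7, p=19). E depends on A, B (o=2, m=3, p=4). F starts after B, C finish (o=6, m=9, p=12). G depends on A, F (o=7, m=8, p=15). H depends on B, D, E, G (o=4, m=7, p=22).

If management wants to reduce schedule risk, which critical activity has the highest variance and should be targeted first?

H

te_A = (10 + 4·11 + 12)/6 = 66/6 = 11; σ²_A = ((12−10)/6)² = 0.111
te_B = (1 + 4·4 + 19)/6 = 36/6 = 6; σ²_B = ((19−1)/6)² = 9.000
te_C = (8 + 4·11 + 14)/6 = 66/6 = 11; σ²_C = ((14−8)/6)² = 1.000
te_D = (1 + 4·7 + 19)/6 = 48/6 = 8; σ²_D = ((19−1)/6)² = 9.000
te_E = (2 + 4·3 + 4)/6 = 18/6 = 3; σ²_E = ((4−2)/6)² = 0.111
te_F = (6 + 4·9 + 12)/6 = 54/6 = 9; σ²_F = ((12−6)/6)² = 1.000
te_G = (7 + 4·8 + 15)/6 = 54/6 = 9; σ²_G = ((15−7)/6)² = 1.778
te_H = (4 + 4·7 + 22)/6 = 54/6 = 9; σ²_H = ((22−4)/6)² = 9.000

Forward pass:
ES_A = 0; EF_A = 11
ES_B = 0; EF_B = 6
ES_C = 0; EF_C = 11
ES_D = max(EF_A=11, EF_C=11) = 11; EF_D = 11+8 = 19
ES_E = max(EF_A=11, EF_B=6) = 11; EF_E = 11+3 = 14
ES_F = max(EF_B=6, EF_C=11) = 11; EF_F = 11+9 = 20
ES_G = max(EF_A=11, EF_F=20) = 20; EF_G = 20+9 = 29
ES_H = max(EF_B=6, EF_D=19, EF_E=14, EF_G=29) = 29; EF_H = 29+9 = 38
Expected project duration μ = 38 days. Critical path: C → F → G → H.

Variances on critical path: σ²_C=1.000, σ²_F=1.000, σ²_G=1.778, σ²_H=9.000.
Largest is σ²_H = 9.000.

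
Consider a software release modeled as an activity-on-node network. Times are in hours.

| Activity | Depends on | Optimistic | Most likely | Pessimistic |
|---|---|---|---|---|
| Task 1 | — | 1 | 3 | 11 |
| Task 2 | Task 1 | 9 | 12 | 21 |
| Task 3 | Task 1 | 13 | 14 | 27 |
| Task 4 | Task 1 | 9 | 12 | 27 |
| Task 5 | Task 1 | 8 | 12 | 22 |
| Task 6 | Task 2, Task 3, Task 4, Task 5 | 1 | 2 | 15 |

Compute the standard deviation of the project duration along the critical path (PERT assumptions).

3.70 hours

te_Task 1 = (1 + 4·3 + 11)/6 = 24/6 = 4; σ²_Task 1 = ((11−1)/6)² = 2.778
te_Task 2 = (9 + 4·12 + 21)/6 = 78/6 = 13; σ²_Task 2 = ((21−9)/6)² = 4.000
te_Task 3 = (13 + 4·14 + 27)/6 = 96/6 = 16; σ²_Task 3 = ((27−13)/6)² = 5.444
te_Task 4 = (9 + 4·12 + 27)/6 = 84/6 = 14; σ²_Task 4 = ((27−9)/6)² = 9.000
te_Task 5 = (8 + 4·12 + 22)/6 = 78/6 = 13; σ²_Task 5 = ((22−8)/6)² = 5.444
te_Task 6 = (1 + 4·2 + 15)/6 = 24/6 = 4; σ²_Task 6 = ((15−1)/6)² = 5.444

Forward pass:
ES_Task 1 = 0; EF_Task 1 = 4
ES_Task 2 = 4; EF_Task 2 = 4+13 = 17
ES_Task 3 = 4; EF_Task 3 = 4+16 = 20
ES_Task 4 = 4; EF_Task 4 = 4+14 = 18
ES_Task 5 = 4; EF_Task 5 = 4+13 = 17
ES_Task 6 = max(EF_Task 2=17, EF_Task 3=20, EF_Task 4=18, EF_Task 5=17) = 20; EF_Task 6 = 20+4 = 24
Expected project duration μ = 24 hours. Critical path: Task 1 → Task 3 → Task 6.

Variance along critical path = 2.778 + 5.444 + 5.444 = 13.667
σ = √13.667 = 3.697 hours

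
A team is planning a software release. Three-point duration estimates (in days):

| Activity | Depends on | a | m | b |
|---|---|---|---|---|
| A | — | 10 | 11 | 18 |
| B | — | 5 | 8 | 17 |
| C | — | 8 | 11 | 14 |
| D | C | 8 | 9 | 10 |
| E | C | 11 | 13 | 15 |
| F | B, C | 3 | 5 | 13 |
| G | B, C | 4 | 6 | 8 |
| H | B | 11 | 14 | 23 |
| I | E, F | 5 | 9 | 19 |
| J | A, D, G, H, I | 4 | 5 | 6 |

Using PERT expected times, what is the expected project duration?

te_A = (10 + 4·11 + 18)/6 = 72/6 = 12
te_B = (5 + 4·8 + 17)/6 = 54/6 = 9
te_C = (8 + 4·11 + 14)/6 = 66/6 = 11
te_D = (8 + 4·9 + 10)/6 = 54/6 = 9
te_E = (11 + 4·13 + 15)/6 = 78/6 = 13
te_F = (3 + 4·5 + 13)/6 = 36/6 = 6
te_G = (4 + 4·6 + 8)/6 = 36/6 = 6
te_H = (11 + 4·14 + 23)/6 = 90/6 = 15
te_I = (5 + 4·9 + 19)/6 = 60/6 = 10
te_J = (4 + 4·5 + 6)/6 = 30/6 = 5

Forward pass:
ES_A = 0; EF_A = 12
ES_B = 0; EF_B = 9
ES_C = 0; EF_C = 11
ES_D = 11; EF_D = 11+9 = 20
ES_E = 11; EF_E = 11+13 = 24
ES_F = max(EF_B=9, EF_C=11) = 11; EF_F = 11+6 = 17
ES_G = max(EF_B=9, EF_C=11) = 11; EF_G = 11+6 = 17
ES_H = 9; EF_H = 9+15 = 24
ES_I = max(EF_E=24, EF_F=17) = 24; EF_I = 24+10 = 34
ES_J = max(EF_A=12, EF_D=20, EF_G=17, EF_H=24, EF_I=34) = 34; EF_J = 34+5 = 39
Expected project duration μ = 39 days. Critical path: C → E → I → J.

39 days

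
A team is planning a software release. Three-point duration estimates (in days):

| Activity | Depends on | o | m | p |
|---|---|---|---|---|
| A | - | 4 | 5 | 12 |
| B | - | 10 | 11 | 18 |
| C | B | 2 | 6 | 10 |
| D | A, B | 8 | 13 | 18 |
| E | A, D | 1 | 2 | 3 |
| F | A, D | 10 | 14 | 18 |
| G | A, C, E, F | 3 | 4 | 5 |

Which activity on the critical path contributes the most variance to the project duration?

te_A = (4 + 4·5 + 12)/6 = 36/6 = 6; σ²_A = ((12−4)/6)² = 1.778
te_B = (10 + 4·11 + 18)/6 = 72/6 = 12; σ²_B = ((18−10)/6)² = 1.778
te_C = (2 + 4·6 + 10)/6 = 36/6 = 6; σ²_C = ((10−2)/6)² = 1.778
te_D = (8 + 4·13 + 18)/6 = 78/6 = 13; σ²_D = ((18−8)/6)² = 2.778
te_E = (1 + 4·2 + 3)/6 = 12/6 = 2; σ²_E = ((3−1)/6)² = 0.111
te_F = (10 + 4·14 + 18)/6 = 84/6 = 14; σ²_F = ((18−10)/6)² = 1.778
te_G = (3 + 4·4 + 5)/6 = 24/6 = 4; σ²_G = ((5−3)/6)² = 0.111

Forward pass:
ES_A = 0; EF_A = 6
ES_B = 0; EF_B = 12
ES_C = 12; EF_C = 12+6 = 18
ES_D = max(EF_A=6, EF_B=12) = 12; EF_D = 12+13 = 25
ES_E = max(EF_A=6, EF_D=25) = 25; EF_E = 25+2 = 27
ES_F = max(EF_A=6, EF_D=25) = 25; EF_F = 25+14 = 39
ES_G = max(EF_A=6, EF_C=18, EF_E=27, EF_F=39) = 39; EF_G = 39+4 = 43
Expected project duration μ = 43 days. Critical path: B → D → F → G.

Variances on critical path: σ²_B=1.778, σ²_D=2.778, σ²_F=1.778, σ²_G=0.111.
Largest is σ²_D = 2.778.

D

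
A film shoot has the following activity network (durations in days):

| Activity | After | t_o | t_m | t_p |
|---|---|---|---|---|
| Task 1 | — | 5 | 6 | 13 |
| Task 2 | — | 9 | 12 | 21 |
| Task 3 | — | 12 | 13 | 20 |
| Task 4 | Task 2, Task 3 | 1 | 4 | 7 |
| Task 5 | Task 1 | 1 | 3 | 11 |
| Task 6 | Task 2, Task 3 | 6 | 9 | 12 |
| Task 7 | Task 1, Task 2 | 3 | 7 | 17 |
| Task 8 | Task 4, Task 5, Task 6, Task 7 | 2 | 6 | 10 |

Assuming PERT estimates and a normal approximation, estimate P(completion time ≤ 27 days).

te_Task 1 = (5 + 4·6 + 13)/6 = 42/6 = 7; σ²_Task 1 = ((13−5)/6)² = 1.778
te_Task 2 = (9 + 4·12 + 21)/6 = 78/6 = 13; σ²_Task 2 = ((21−9)/6)² = 4.000
te_Task 3 = (12 + 4·13 + 20)/6 = 84/6 = 14; σ²_Task 3 = ((20−12)/6)² = 1.778
te_Task 4 = (1 + 4·4 + 7)/6 = 24/6 = 4; σ²_Task 4 = ((7−1)/6)² = 1.000
te_Task 5 = (1 + 4·3 + 11)/6 = 24/6 = 4; σ²_Task 5 = ((11−1)/6)² = 2.778
te_Task 6 = (6 + 4·9 + 12)/6 = 54/6 = 9; σ²_Task 6 = ((12−6)/6)² = 1.000
te_Task 7 = (3 + 4·7 + 17)/6 = 48/6 = 8; σ²_Task 7 = ((17−3)/6)² = 5.444
te_Task 8 = (2 + 4·6 + 10)/6 = 36/6 = 6; σ²_Task 8 = ((10−2)/6)² = 1.778

Forward pass:
ES_Task 1 = 0; EF_Task 1 = 7
ES_Task 2 = 0; EF_Task 2 = 13
ES_Task 3 = 0; EF_Task 3 = 14
ES_Task 4 = max(EF_Task 2=13, EF_Task 3=14) = 14; EF_Task 4 = 14+4 = 18
ES_Task 5 = 7; EF_Task 5 = 7+4 = 11
ES_Task 6 = max(EF_Task 2=13, EF_Task 3=14) = 14; EF_Task 6 = 14+9 = 23
ES_Task 7 = max(EF_Task 1=7, EF_Task 2=13) = 13; EF_Task 7 = 13+8 = 21
ES_Task 8 = max(EF_Task 4=18, EF_Task 5=11, EF_Task 6=23, EF_Task 7=21) = 23; EF_Task 8 = 23+6 = 29
Expected project duration μ = 29 days. Critical path: Task 3 → Task 6 → Task 8.

Variance along critical path = 1.778 + 1.000 + 1.778 = 4.556; σ = √4.556 = 2.134 days.
Z = (27 − 29) / 2.134 = -0.937
P(T ≤ 27) = Φ(-0.937) ≈ 0.174

0.174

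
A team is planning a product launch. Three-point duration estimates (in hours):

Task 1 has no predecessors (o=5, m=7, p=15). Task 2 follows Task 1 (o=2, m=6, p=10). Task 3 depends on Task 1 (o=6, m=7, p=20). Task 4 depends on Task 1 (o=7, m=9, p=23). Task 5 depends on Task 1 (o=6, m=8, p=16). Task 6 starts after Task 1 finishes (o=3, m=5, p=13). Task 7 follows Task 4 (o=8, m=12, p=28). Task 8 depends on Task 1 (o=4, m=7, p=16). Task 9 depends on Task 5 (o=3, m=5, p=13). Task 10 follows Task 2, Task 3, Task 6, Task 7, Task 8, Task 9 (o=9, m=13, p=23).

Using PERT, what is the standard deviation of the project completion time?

te_Task 1 = (5 + 4·7 + 15)/6 = 48/6 = 8; σ²_Task 1 = ((15−5)/6)² = 2.778
te_Task 2 = (2 + 4·6 + 10)/6 = 36/6 = 6; σ²_Task 2 = ((10−2)/6)² = 1.778
te_Task 3 = (6 + 4·7 + 20)/6 = 54/6 = 9; σ²_Task 3 = ((20−6)/6)² = 5.444
te_Task 4 = (7 + 4·9 + 23)/6 = 66/6 = 11; σ²_Task 4 = ((23−7)/6)² = 7.111
te_Task 5 = (6 + 4·8 + 16)/6 = 54/6 = 9; σ²_Task 5 = ((16−6)/6)² = 2.778
te_Task 6 = (3 + 4·5 + 13)/6 = 36/6 = 6; σ²_Task 6 = ((13−3)/6)² = 2.778
te_Task 7 = (8 + 4·12 + 28)/6 = 84/6 = 14; σ²_Task 7 = ((28−8)/6)² = 11.111
te_Task 8 = (4 + 4·7 + 16)/6 = 48/6 = 8; σ²_Task 8 = ((16−4)/6)² = 4.000
te_Task 9 = (3 + 4·5 + 13)/6 = 36/6 = 6; σ²_Task 9 = ((13−3)/6)² = 2.778
te_Task 10 = (9 + 4·13 + 23)/6 = 84/6 = 14; σ²_Task 10 = ((23−9)/6)² = 5.444

Forward pass:
ES_Task 1 = 0; EF_Task 1 = 8
ES_Task 2 = 8; EF_Task 2 = 8+6 = 14
ES_Task 3 = 8; EF_Task 3 = 8+9 = 17
ES_Task 4 = 8; EF_Task 4 = 8+11 = 19
ES_Task 5 = 8; EF_Task 5 = 8+9 = 17
ES_Task 6 = 8; EF_Task 6 = 8+6 = 14
ES_Task 7 = 19; EF_Task 7 = 19+14 = 33
ES_Task 8 = 8; EF_Task 8 = 8+8 = 16
ES_Task 9 = 17; EF_Task 9 = 17+6 = 23
ES_Task 10 = max(EF_Task 2=14, EF_Task 3=17, EF_Task 6=14, EF_Task 7=33, EF_Task 8=16, EF_Task 9=23) = 33; EF_Task 10 = 33+14 = 47
Expected project duration μ = 47 hours. Critical path: Task 1 → Task 4 → Task 7 → Task 10.

Variance along critical path = 2.778 + 7.111 + 11.111 + 5.444 = 26.444
σ = √26.444 = 5.142 hours

5.14 hours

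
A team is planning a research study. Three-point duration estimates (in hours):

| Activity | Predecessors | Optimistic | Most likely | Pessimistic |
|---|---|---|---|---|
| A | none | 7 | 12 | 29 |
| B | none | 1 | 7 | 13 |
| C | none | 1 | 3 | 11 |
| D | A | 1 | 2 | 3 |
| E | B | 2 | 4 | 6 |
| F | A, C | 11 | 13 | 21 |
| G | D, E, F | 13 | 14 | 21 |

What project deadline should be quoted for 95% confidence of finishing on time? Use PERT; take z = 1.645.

te_A = (7 + 4·12 + 29)/6 = 84/6 = 14; σ²_A = ((29−7)/6)² = 13.444
te_B = (1 + 4·7 + 13)/6 = 42/6 = 7; σ²_B = ((13−1)/6)² = 4.000
te_C = (1 + 4·3 + 11)/6 = 24/6 = 4; σ²_C = ((11−1)/6)² = 2.778
te_D = (1 + 4·2 + 3)/6 = 12/6 = 2; σ²_D = ((3−1)/6)² = 0.111
te_E = (2 + 4·4 + 6)/6 = 24/6 = 4; σ²_E = ((6−2)/6)² = 0.444
te_F = (11 + 4·13 + 21)/6 = 84/6 = 14; σ²_F = ((21−11)/6)² = 2.778
te_G = (13 + 4·14 + 21)/6 = 90/6 = 15; σ²_G = ((21−13)/6)² = 1.778

Forward pass:
ES_A = 0; EF_A = 14
ES_B = 0; EF_B = 7
ES_C = 0; EF_C = 4
ES_D = 14; EF_D = 14+2 = 16
ES_E = 7; EF_E = 7+4 = 11
ES_F = max(EF_A=14, EF_C=4) = 14; EF_F = 14+14 = 28
ES_G = max(EF_D=16, EF_E=11, EF_F=28) = 28; EF_G = 28+15 = 43
Expected project duration μ = 43 hours. Critical path: A → F → G.

Variance along critical path = 13.444 + 2.778 + 1.778 = 18.000; σ = 4.243 hours.
D = μ + z·σ = 43 + 1.645·4.243 = 50.0 hours

50.0 hours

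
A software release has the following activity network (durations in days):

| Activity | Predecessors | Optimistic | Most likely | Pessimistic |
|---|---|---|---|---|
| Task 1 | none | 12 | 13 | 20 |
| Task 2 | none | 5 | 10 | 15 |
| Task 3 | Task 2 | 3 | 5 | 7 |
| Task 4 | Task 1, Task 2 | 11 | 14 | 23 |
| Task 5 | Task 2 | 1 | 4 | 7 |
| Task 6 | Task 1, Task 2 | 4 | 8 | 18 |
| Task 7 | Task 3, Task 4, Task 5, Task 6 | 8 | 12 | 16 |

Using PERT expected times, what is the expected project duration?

te_Task 1 = (12 + 4·13 + 20)/6 = 84/6 = 14
te_Task 2 = (5 + 4·10 + 15)/6 = 60/6 = 10
te_Task 3 = (3 + 4·5 + 7)/6 = 30/6 = 5
te_Task 4 = (11 + 4·14 + 23)/6 = 90/6 = 15
te_Task 5 = (1 + 4·4 + 7)/6 = 24/6 = 4
te_Task 6 = (4 + 4·8 + 18)/6 = 54/6 = 9
te_Task 7 = (8 + 4·12 + 16)/6 = 72/6 = 12

Forward pass:
ES_Task 1 = 0; EF_Task 1 = 14
ES_Task 2 = 0; EF_Task 2 = 10
ES_Task 3 = 10; EF_Task 3 = 10+5 = 15
ES_Task 4 = max(EF_Task 1=14, EF_Task 2=10) = 14; EF_Task 4 = 14+15 = 29
ES_Task 5 = 10; EF_Task 5 = 10+4 = 14
ES_Task 6 = max(EF_Task 1=14, EF_Task 2=10) = 14; EF_Task 6 = 14+9 = 23
ES_Task 7 = max(EF_Task 3=15, EF_Task 4=29, EF_Task 5=14, EF_Task 6=23) = 29; EF_Task 7 = 29+12 = 41
Expected project duration μ = 41 days. Critical path: Task 1 → Task 4 → Task 7.

41 days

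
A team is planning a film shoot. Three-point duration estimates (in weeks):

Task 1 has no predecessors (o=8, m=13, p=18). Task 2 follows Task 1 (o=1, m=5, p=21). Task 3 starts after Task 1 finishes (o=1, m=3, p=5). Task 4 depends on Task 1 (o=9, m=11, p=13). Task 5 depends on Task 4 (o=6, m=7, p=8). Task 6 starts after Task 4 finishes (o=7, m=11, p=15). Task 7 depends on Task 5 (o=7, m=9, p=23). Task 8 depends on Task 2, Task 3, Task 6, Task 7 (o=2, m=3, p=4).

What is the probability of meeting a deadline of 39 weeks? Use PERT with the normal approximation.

te_Task 1 = (8 + 4·13 + 18)/6 = 78/6 = 13; σ²_Task 1 = ((18−8)/6)² = 2.778
te_Task 2 = (1 + 4·5 + 21)/6 = 42/6 = 7; σ²_Task 2 = ((21−1)/6)² = 11.111
te_Task 3 = (1 + 4·3 + 5)/6 = 18/6 = 3; σ²_Task 3 = ((5−1)/6)² = 0.444
te_Task 4 = (9 + 4·11 + 13)/6 = 66/6 = 11; σ²_Task 4 = ((13−9)/6)² = 0.444
te_Task 5 = (6 + 4·7 + 8)/6 = 42/6 = 7; σ²_Task 5 = ((8−6)/6)² = 0.111
te_Task 6 = (7 + 4·11 + 15)/6 = 66/6 = 11; σ²_Task 6 = ((15−7)/6)² = 1.778
te_Task 7 = (7 + 4·9 + 23)/6 = 66/6 = 11; σ²_Task 7 = ((23−7)/6)² = 7.111
te_Task 8 = (2 + 4·3 + 4)/6 = 18/6 = 3; σ²_Task 8 = ((4−2)/6)² = 0.111

Forward pass:
ES_Task 1 = 0; EF_Task 1 = 13
ES_Task 2 = 13; EF_Task 2 = 13+7 = 20
ES_Task 3 = 13; EF_Task 3 = 13+3 = 16
ES_Task 4 = 13; EF_Task 4 = 13+11 = 24
ES_Task 5 = 24; EF_Task 5 = 24+7 = 31
ES_Task 6 = 24; EF_Task 6 = 24+11 = 35
ES_Task 7 = 31; EF_Task 7 = 31+11 = 42
ES_Task 8 = max(EF_Task 2=20, EF_Task 3=16, EF_Task 6=35, EF_Task 7=42) = 42; EF_Task 8 = 42+3 = 45
Expected project duration μ = 45 weeks. Critical path: Task 1 → Task 4 → Task 5 → Task 7 → Task 8.

Variance along critical path = 2.778 + 0.444 + 0.111 + 7.111 + 0.111 = 10.556; σ = √10.556 = 3.249 weeks.
Z = (39 − 45) / 3.249 = -1.847
P(T ≤ 39) = Φ(-1.847) ≈ 0.032

0.032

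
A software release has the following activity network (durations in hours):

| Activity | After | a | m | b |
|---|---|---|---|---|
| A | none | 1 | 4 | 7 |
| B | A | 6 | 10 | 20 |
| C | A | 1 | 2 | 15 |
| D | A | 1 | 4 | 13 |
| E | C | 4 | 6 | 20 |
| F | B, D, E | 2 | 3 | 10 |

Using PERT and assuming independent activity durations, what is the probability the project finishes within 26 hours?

0.937

te_A = (1 + 4·4 + 7)/6 = 24/6 = 4; σ²_A = ((7−1)/6)² = 1.000
te_B = (6 + 4·10 + 20)/6 = 66/6 = 11; σ²_B = ((20−6)/6)² = 5.444
te_C = (1 + 4·2 + 15)/6 = 24/6 = 4; σ²_C = ((15−1)/6)² = 5.444
te_D = (1 + 4·4 + 13)/6 = 30/6 = 5; σ²_D = ((13−1)/6)² = 4.000
te_E = (4 + 4·6 + 20)/6 = 48/6 = 8; σ²_E = ((20−4)/6)² = 7.111
te_F = (2 + 4·3 + 10)/6 = 24/6 = 4; σ²_F = ((10−2)/6)² = 1.778

Forward pass:
ES_A = 0; EF_A = 4
ES_B = 4; EF_B = 4+11 = 15
ES_C = 4; EF_C = 4+4 = 8
ES_D = 4; EF_D = 4+5 = 9
ES_E = 8; EF_E = 8+8 = 16
ES_F = max(EF_B=15, EF_D=9, EF_E=16) = 16; EF_F = 16+4 = 20
Expected project duration μ = 20 hours. Critical path: A → C → E → F.

Variance along critical path = 1.000 + 5.444 + 7.111 + 1.778 = 15.333; σ = √15.333 = 3.916 hours.
Z = (26 − 20) / 3.916 = 1.532
P(T ≤ 26) = Φ(1.532) ≈ 0.937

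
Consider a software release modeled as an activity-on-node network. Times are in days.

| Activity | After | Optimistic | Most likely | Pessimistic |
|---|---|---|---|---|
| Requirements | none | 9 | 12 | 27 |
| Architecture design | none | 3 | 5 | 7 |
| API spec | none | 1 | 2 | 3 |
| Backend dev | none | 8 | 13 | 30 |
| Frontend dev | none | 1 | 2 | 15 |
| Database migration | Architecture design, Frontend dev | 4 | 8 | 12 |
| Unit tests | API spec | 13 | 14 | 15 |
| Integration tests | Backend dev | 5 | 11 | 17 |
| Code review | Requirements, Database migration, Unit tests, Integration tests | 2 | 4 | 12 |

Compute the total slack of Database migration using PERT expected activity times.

13 days

te_Requirements = (9 + 4·12 + 27)/6 = 84/6 = 14
te_Architecture design = (3 + 4·5 + 7)/6 = 30/6 = 5
te_API spec = (1 + 4·2 + 3)/6 = 12/6 = 2
te_Backend dev = (8 + 4·13 + 30)/6 = 90/6 = 15
te_Frontend dev = (1 + 4·2 + 15)/6 = 24/6 = 4
te_Database migration = (4 + 4·8 + 12)/6 = 48/6 = 8
te_Unit tests = (13 + 4·14 + 15)/6 = 84/6 = 14
te_Integration tests = (5 + 4·11 + 17)/6 = 66/6 = 11
te_Code review = (2 + 4·4 + 12)/6 = 30/6 = 5

Forward pass:
ES_Requirements = 0; EF_Requirements = 14
ES_Architecture design = 0; EF_Architecture design = 5
ES_API spec = 0; EF_API spec = 2
ES_Backend dev = 0; EF_Backend dev = 15
ES_Frontend dev = 0; EF_Frontend dev = 4
ES_Database migration = max(EF_Architecture design=5, EF_Frontend dev=4) = 5; EF_Database migration = 5+8 = 13
ES_Unit tests = 2; EF_Unit tests = 2+14 = 16
ES_Integration tests = 15; EF_Integration tests = 15+11 = 26
ES_Code review = max(EF_Requirements=14, EF_Database migration=13, EF_Unit tests=16, EF_Integration tests=26) = 26; EF_Code review = 26+5 = 31
Expected project duration μ = 31 days. Critical path: Backend dev → Integration tests → Code review.

Backward pass:
LF_Code review = 31; LS_Code review = 31−5 = 26
LF_Integration tests = LS_Code review = 26; LS_Integration tests = 26−11 = 15
LF_Unit tests = LS_Code review = 26; LS_Unit tests = 26−14 = 12
LF_Database migration = LS_Code review = 26; LS_Database migration = 26−8 = 18
LF_Frontend dev = LS_Database migration = 18; LS_Frontend dev = 18−4 = 14
LF_Backend dev = LS_Integration tests = 15; LS_Backend dev = 15−15 = 0
LF_API spec = LS_Unit tests = 12; LS_API spec = 12−2 = 10
LF_Architecture design = LS_Database migration = 18; LS_Architecture design = 18−5 = 13
LF_Requirements = LS_Code review = 26; LS_Requirements = 26−14 = 12
Slack_Database migration = LS_Database migration − ES_Database migration = 18 − 5 = 13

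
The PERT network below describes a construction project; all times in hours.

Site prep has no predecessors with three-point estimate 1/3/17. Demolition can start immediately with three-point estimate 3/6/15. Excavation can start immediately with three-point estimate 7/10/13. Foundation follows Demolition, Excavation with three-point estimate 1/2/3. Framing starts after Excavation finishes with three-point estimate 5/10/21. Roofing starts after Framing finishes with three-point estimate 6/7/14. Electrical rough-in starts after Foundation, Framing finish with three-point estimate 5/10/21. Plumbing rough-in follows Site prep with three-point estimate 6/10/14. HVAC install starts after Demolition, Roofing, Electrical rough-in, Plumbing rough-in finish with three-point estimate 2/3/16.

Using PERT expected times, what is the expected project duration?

37 hours

te_Site prep = (1 + 4·3 + 17)/6 = 30/6 = 5
te_Demolition = (3 + 4·6 + 15)/6 = 42/6 = 7
te_Excavation = (7 + 4·10 + 13)/6 = 60/6 = 10
te_Foundation = (1 + 4·2 + 3)/6 = 12/6 = 2
te_Framing = (5 + 4·10 + 21)/6 = 66/6 = 11
te_Roofing = (6 + 4·7 + 14)/6 = 48/6 = 8
te_Electrical rough-in = (5 + 4·10 + 21)/6 = 66/6 = 11
te_Plumbing rough-in = (6 + 4·10 + 14)/6 = 60/6 = 10
te_HVAC install = (2 + 4·3 + 16)/6 = 30/6 = 5

Forward pass:
ES_Site prep = 0; EF_Site prep = 5
ES_Demolition = 0; EF_Demolition = 7
ES_Excavation = 0; EF_Excavation = 10
ES_Foundation = max(EF_Demolition=7, EF_Excavation=10) = 10; EF_Foundation = 10+2 = 12
ES_Framing = 10; EF_Framing = 10+11 = 21
ES_Roofing = 21; EF_Roofing = 21+8 = 29
ES_Electrical rough-in = max(EF_Foundation=12, EF_Framing=21) = 21; EF_Electrical rough-in = 21+11 = 32
ES_Plumbing rough-in = 5; EF_Plumbing rough-in = 5+10 = 15
ES_HVAC install = max(EF_Demolition=7, EF_Roofing=29, EF_Electrical rough-in=32, EF_Plumbing rough-in=15) = 32; EF_HVAC install = 32+5 = 37
Expected project duration μ = 37 hours. Critical path: Excavation → Framing → Electrical rough-in → HVAC install.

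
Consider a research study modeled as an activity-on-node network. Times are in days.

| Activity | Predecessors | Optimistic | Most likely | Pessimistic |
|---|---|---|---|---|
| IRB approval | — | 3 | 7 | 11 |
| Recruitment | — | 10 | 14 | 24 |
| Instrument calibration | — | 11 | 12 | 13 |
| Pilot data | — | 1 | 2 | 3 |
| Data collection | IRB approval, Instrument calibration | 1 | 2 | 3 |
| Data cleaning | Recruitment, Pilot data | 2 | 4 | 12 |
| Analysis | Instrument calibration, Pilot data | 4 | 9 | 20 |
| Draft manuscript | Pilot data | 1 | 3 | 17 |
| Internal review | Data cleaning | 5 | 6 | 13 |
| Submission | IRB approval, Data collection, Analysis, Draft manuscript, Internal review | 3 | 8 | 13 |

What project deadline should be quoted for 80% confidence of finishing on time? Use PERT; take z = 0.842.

38.0 days

te_IRB approval = (3 + 4·7 + 11)/6 = 42/6 = 7; σ²_IRB approval = ((11−3)/6)² = 1.778
te_Recruitment = (10 + 4·14 + 24)/6 = 90/6 = 15; σ²_Recruitment = ((24−10)/6)² = 5.444
te_Instrument calibration = (11 + 4·12 + 13)/6 = 72/6 = 12; σ²_Instrument calibration = ((13−11)/6)² = 0.111
te_Pilot data = (1 + 4·2 + 3)/6 = 12/6 = 2; σ²_Pilot data = ((3−1)/6)² = 0.111
te_Data collection = (1 + 4·2 + 3)/6 = 12/6 = 2; σ²_Data collection = ((3−1)/6)² = 0.111
te_Data cleaning = (2 + 4·4 + 12)/6 = 30/6 = 5; σ²_Data cleaning = ((12−2)/6)² = 2.778
te_Analysis = (4 + 4·9 + 20)/6 = 60/6 = 10; σ²_Analysis = ((20−4)/6)² = 7.111
te_Draft manuscript = (1 + 4·3 + 17)/6 = 30/6 = 5; σ²_Draft manuscript = ((17−1)/6)² = 7.111
te_Internal review = (5 + 4·6 + 13)/6 = 42/6 = 7; σ²_Internal review = ((13−5)/6)² = 1.778
te_Submission = (3 + 4·8 + 13)/6 = 48/6 = 8; σ²_Submission = ((13−3)/6)² = 2.778

Forward pass:
ES_IRB approval = 0; EF_IRB approval = 7
ES_Recruitment = 0; EF_Recruitment = 15
ES_Instrument calibration = 0; EF_Instrument calibration = 12
ES_Pilot data = 0; EF_Pilot data = 2
ES_Data collection = max(EF_IRB approval=7, EF_Instrument calibration=12) = 12; EF_Data collection = 12+2 = 14
ES_Data cleaning = max(EF_Recruitment=15, EF_Pilot data=2) = 15; EF_Data cleaning = 15+5 = 20
ES_Analysis = max(EF_Instrument calibration=12, EF_Pilot data=2) = 12; EF_Analysis = 12+10 = 22
ES_Draft manuscript = 2; EF_Draft manuscript = 2+5 = 7
ES_Internal review = 20; EF_Internal review = 20+7 = 27
ES_Submission = max(EF_IRB approval=7, EF_Data collection=14, EF_Analysis=22, EF_Draft manuscript=7, EF_Internal review=27) = 27; EF_Submission = 27+8 = 35
Expected project duration μ = 35 days. Critical path: Recruitment → Data cleaning → Internal review → Submission.

Variance along critical path = 5.444 + 2.778 + 1.778 + 2.778 = 12.778; σ = 3.575 days.
D = μ + z·σ = 35 + 0.842·3.575 = 38.0 days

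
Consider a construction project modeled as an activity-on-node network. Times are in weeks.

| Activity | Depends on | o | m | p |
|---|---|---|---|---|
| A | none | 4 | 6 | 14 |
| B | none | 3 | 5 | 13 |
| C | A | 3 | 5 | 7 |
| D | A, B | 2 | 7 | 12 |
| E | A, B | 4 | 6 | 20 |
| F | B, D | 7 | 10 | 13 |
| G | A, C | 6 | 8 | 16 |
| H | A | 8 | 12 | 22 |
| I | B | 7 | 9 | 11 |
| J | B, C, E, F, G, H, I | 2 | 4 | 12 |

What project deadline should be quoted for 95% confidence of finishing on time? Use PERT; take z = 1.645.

te_A = (4 + 4·6 + 14)/6 = 42/6 = 7; σ²_A = ((14−4)/6)² = 2.778
te_B = (3 + 4·5 + 13)/6 = 36/6 = 6; σ²_B = ((13−3)/6)² = 2.778
te_C = (3 + 4·5 + 7)/6 = 30/6 = 5; σ²_C = ((7−3)/6)² = 0.444
te_D = (2 + 4·7 + 12)/6 = 42/6 = 7; σ²_D = ((12−2)/6)² = 2.778
te_E = (4 + 4·6 + 20)/6 = 48/6 = 8; σ²_E = ((20−4)/6)² = 7.111
te_F = (7 + 4·10 + 13)/6 = 60/6 = 10; σ²_F = ((13−7)/6)² = 1.000
te_G = (6 + 4·8 + 16)/6 = 54/6 = 9; σ²_G = ((16−6)/6)² = 2.778
te_H = (8 + 4·12 + 22)/6 = 78/6 = 13; σ²_H = ((22−8)/6)² = 5.444
te_I = (7 + 4·9 + 11)/6 = 54/6 = 9; σ²_I = ((11−7)/6)² = 0.444
te_J = (2 + 4·4 + 12)/6 = 30/6 = 5; σ²_J = ((12−2)/6)² = 2.778

Forward pass:
ES_A = 0; EF_A = 7
ES_B = 0; EF_B = 6
ES_C = 7; EF_C = 7+5 = 12
ES_D = max(EF_A=7, EF_B=6) = 7; EF_D = 7+7 = 14
ES_E = max(EF_A=7, EF_B=6) = 7; EF_E = 7+8 = 15
ES_F = max(EF_B=6, EF_D=14) = 14; EF_F = 14+10 = 24
ES_G = max(EF_A=7, EF_C=12) = 12; EF_G = 12+9 = 21
ES_H = 7; EF_H = 7+13 = 20
ES_I = 6; EF_I = 6+9 = 15
ES_J = max(EF_B=6, EF_C=12, EF_E=15, EF_F=24, EF_G=21, EF_H=20, EF_I=15) = 24; EF_J = 24+5 = 29
Expected project duration μ = 29 weeks. Critical path: A → D → F → J.

Variance along critical path = 2.778 + 2.778 + 1.000 + 2.778 = 9.333; σ = 3.055 weeks.
D = μ + z·σ = 29 + 1.645·3.055 = 34.0 weeks

34.0 weeks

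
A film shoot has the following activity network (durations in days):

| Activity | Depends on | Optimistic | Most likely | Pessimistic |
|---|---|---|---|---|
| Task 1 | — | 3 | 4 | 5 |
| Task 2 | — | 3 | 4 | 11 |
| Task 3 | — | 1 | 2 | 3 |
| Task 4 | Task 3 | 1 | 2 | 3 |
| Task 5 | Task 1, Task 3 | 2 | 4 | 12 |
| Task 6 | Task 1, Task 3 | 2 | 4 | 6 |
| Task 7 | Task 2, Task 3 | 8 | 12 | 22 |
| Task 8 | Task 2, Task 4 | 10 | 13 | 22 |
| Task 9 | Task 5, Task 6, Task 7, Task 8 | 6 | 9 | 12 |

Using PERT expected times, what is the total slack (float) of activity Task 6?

11 days

te_Task 1 = (3 + 4·4 + 5)/6 = 24/6 = 4
te_Task 2 = (3 + 4·4 + 11)/6 = 30/6 = 5
te_Task 3 = (1 + 4·2 + 3)/6 = 12/6 = 2
te_Task 4 = (1 + 4·2 + 3)/6 = 12/6 = 2
te_Task 5 = (2 + 4·4 + 12)/6 = 30/6 = 5
te_Task 6 = (2 + 4·4 + 6)/6 = 24/6 = 4
te_Task 7 = (8 + 4·12 + 22)/6 = 78/6 = 13
te_Task 8 = (10 + 4·13 + 22)/6 = 84/6 = 14
te_Task 9 = (6 + 4·9 + 12)/6 = 54/6 = 9

Forward pass:
ES_Task 1 = 0; EF_Task 1 = 4
ES_Task 2 = 0; EF_Task 2 = 5
ES_Task 3 = 0; EF_Task 3 = 2
ES_Task 4 = 2; EF_Task 4 = 2+2 = 4
ES_Task 5 = max(EF_Task 1=4, EF_Task 3=2) = 4; EF_Task 5 = 4+5 = 9
ES_Task 6 = max(EF_Task 1=4, EF_Task 3=2) = 4; EF_Task 6 = 4+4 = 8
ES_Task 7 = max(EF_Task 2=5, EF_Task 3=2) = 5; EF_Task 7 = 5+13 = 18
ES_Task 8 = max(EF_Task 2=5, EF_Task 4=4) = 5; EF_Task 8 = 5+14 = 19
ES_Task 9 = max(EF_Task 5=9, EF_Task 6=8, EF_Task 7=18, EF_Task 8=19) = 19; EF_Task 9 = 19+9 = 28
Expected project duration μ = 28 days. Critical path: Task 2 → Task 8 → Task 9.

Backward pass:
LF_Task 9 = 28; LS_Task 9 = 28−9 = 19
LF_Task 8 = LS_Task 9 = 19; LS_Task 8 = 19−14 = 5
LF_Task 7 = LS_Task 9 = 19; LS_Task 7 = 19−13 = 6
LF_Task 6 = LS_Task 9 = 19; LS_Task 6 = 19−4 = 15
LF_Task 5 = LS_Task 9 = 19; LS_Task 5 = 19−5 = 14
LF_Task 4 = LS_Task 8 = 5; LS_Task 4 = 5−2 = 3
LF_Task 3 = min(LS_Task 4=3, LS_Task 5=14, LS_Task 6=15, LS_Task 7=6) = 3; LS_Task 3 = 3−2 = 1
LF_Task 2 = min(LS_Task 7=6, LS_Task 8=5) = 5; LS_Task 2 = 5−5 = 0
LF_Task 1 = min(LS_Task 5=14, LS_Task 6=15) = 14; LS_Task 1 = 14−4 = 10
Slack_Task 6 = LS_Task 6 − ES_Task 6 = 15 − 4 = 11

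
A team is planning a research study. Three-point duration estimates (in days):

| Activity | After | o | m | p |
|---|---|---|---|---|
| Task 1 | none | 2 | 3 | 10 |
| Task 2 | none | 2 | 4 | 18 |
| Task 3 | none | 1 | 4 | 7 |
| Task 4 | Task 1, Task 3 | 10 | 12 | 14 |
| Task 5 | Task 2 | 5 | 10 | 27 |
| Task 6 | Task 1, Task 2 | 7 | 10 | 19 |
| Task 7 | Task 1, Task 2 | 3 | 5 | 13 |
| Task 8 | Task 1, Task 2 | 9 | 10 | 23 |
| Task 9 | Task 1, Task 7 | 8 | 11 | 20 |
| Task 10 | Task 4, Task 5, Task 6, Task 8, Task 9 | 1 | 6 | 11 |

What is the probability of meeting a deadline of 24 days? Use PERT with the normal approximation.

0.071

te_Task 1 = (2 + 4·3 + 10)/6 = 24/6 = 4; σ²_Task 1 = ((10−2)/6)² = 1.778
te_Task 2 = (2 + 4·4 + 18)/6 = 36/6 = 6; σ²_Task 2 = ((18−2)/6)² = 7.111
te_Task 3 = (1 + 4·4 + 7)/6 = 24/6 = 4; σ²_Task 3 = ((7−1)/6)² = 1.000
te_Task 4 = (10 + 4·12 + 14)/6 = 72/6 = 12; σ²_Task 4 = ((14−10)/6)² = 0.444
te_Task 5 = (5 + 4·10 + 27)/6 = 72/6 = 12; σ²_Task 5 = ((27−5)/6)² = 13.444
te_Task 6 = (7 + 4·10 + 19)/6 = 66/6 = 11; σ²_Task 6 = ((19−7)/6)² = 4.000
te_Task 7 = (3 + 4·5 + 13)/6 = 36/6 = 6; σ²_Task 7 = ((13−3)/6)² = 2.778
te_Task 8 = (9 + 4·10 + 23)/6 = 72/6 = 12; σ²_Task 8 = ((23−9)/6)² = 5.444
te_Task 9 = (8 + 4·11 + 20)/6 = 72/6 = 12; σ²_Task 9 = ((20−8)/6)² = 4.000
te_Task 10 = (1 + 4·6 + 11)/6 = 36/6 = 6; σ²_Task 10 = ((11−1)/6)² = 2.778

Forward pass:
ES_Task 1 = 0; EF_Task 1 = 4
ES_Task 2 = 0; EF_Task 2 = 6
ES_Task 3 = 0; EF_Task 3 = 4
ES_Task 4 = max(EF_Task 1=4, EF_Task 3=4) = 4; EF_Task 4 = 4+12 = 16
ES_Task 5 = 6; EF_Task 5 = 6+12 = 18
ES_Task 6 = max(EF_Task 1=4, EF_Task 2=6) = 6; EF_Task 6 = 6+11 = 17
ES_Task 7 = max(EF_Task 1=4, EF_Task 2=6) = 6; EF_Task 7 = 6+6 = 12
ES_Task 8 = max(EF_Task 1=4, EF_Task 2=6) = 6; EF_Task 8 = 6+12 = 18
ES_Task 9 = max(EF_Task 1=4, EF_Task 7=12) = 12; EF_Task 9 = 12+12 = 24
ES_Task 10 = max(EF_Task 4=16, EF_Task 5=18, EF_Task 6=17, EF_Task 8=18, EF_Task 9=24) = 24; EF_Task 10 = 24+6 = 30
Expected project duration μ = 30 days. Critical path: Task 2 → Task 7 → Task 9 → Task 10.

Variance along critical path = 7.111 + 2.778 + 4.000 + 2.778 = 16.667; σ = √16.667 = 4.082 days.
Z = (24 − 30) / 4.082 = -1.470
P(T ≤ 24) = Φ(-1.470) ≈ 0.071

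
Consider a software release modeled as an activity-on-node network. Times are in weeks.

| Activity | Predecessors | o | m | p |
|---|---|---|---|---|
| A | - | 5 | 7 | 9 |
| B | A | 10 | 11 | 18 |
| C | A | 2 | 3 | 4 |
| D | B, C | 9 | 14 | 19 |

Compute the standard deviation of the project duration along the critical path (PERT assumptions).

te_A = (5 + 4·7 + 9)/6 = 42/6 = 7; σ²_A = ((9−5)/6)² = 0.444
te_B = (10 + 4·11 + 18)/6 = 72/6 = 12; σ²_B = ((18−10)/6)² = 1.778
te_C = (2 + 4·3 + 4)/6 = 18/6 = 3; σ²_C = ((4−2)/6)² = 0.111
te_D = (9 + 4·14 + 19)/6 = 84/6 = 14; σ²_D = ((19−9)/6)² = 2.778

Forward pass:
ES_A = 0; EF_A = 7
ES_B = 7; EF_B = 7+12 = 19
ES_C = 7; EF_C = 7+3 = 10
ES_D = max(EF_B=19, EF_C=10) = 19; EF_D = 19+14 = 33
Expected project duration μ = 33 weeks. Critical path: A → B → D.

Variance along critical path = 0.444 + 1.778 + 2.778 = 5.000
σ = √5.000 = 2.236 weeks

2.24 weeks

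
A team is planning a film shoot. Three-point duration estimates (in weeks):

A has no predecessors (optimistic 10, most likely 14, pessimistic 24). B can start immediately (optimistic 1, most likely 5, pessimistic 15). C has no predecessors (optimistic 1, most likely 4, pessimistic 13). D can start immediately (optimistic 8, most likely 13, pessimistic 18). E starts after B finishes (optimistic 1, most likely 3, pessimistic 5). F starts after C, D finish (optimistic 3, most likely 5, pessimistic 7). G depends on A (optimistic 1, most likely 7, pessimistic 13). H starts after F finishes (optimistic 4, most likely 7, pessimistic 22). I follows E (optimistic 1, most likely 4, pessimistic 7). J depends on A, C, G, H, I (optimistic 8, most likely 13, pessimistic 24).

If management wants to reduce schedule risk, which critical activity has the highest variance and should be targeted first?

te_A = (10 + 4·14 + 24)/6 = 90/6 = 15; σ²_A = ((24−10)/6)² = 5.444
te_B = (1 + 4·5 + 15)/6 = 36/6 = 6; σ²_B = ((15−1)/6)² = 5.444
te_C = (1 + 4·4 + 13)/6 = 30/6 = 5; σ²_C = ((13−1)/6)² = 4.000
te_D = (8 + 4·13 + 18)/6 = 78/6 = 13; σ²_D = ((18−8)/6)² = 2.778
te_E = (1 + 4·3 + 5)/6 = 18/6 = 3; σ²_E = ((5−1)/6)² = 0.444
te_F = (3 + 4·5 + 7)/6 = 30/6 = 5; σ²_F = ((7−3)/6)² = 0.444
te_G = (1 + 4·7 + 13)/6 = 42/6 = 7; σ²_G = ((13−1)/6)² = 4.000
te_H = (4 + 4·7 + 22)/6 = 54/6 = 9; σ²_H = ((22−4)/6)² = 9.000
te_I = (1 + 4·4 + 7)/6 = 24/6 = 4; σ²_I = ((7−1)/6)² = 1.000
te_J = (8 + 4·13 + 24)/6 = 84/6 = 14; σ²_J = ((24−8)/6)² = 7.111

Forward pass:
ES_A = 0; EF_A = 15
ES_B = 0; EF_B = 6
ES_C = 0; EF_C = 5
ES_D = 0; EF_D = 13
ES_E = 6; EF_E = 6+3 = 9
ES_F = max(EF_C=5, EF_D=13) = 13; EF_F = 13+5 = 18
ES_G = 15; EF_G = 15+7 = 22
ES_H = 18; EF_H = 18+9 = 27
ES_I = 9; EF_I = 9+4 = 13
ES_J = max(EF_A=15, EF_C=5, EF_G=22, EF_H=27, EF_I=13) = 27; EF_J = 27+14 = 41
Expected project duration μ = 41 weeks. Critical path: D → F → H → J.

Variances on critical path: σ²_D=2.778, σ²_F=0.444, σ²_H=9.000, σ²_J=7.111.
Largest is σ²_H = 9.000.

H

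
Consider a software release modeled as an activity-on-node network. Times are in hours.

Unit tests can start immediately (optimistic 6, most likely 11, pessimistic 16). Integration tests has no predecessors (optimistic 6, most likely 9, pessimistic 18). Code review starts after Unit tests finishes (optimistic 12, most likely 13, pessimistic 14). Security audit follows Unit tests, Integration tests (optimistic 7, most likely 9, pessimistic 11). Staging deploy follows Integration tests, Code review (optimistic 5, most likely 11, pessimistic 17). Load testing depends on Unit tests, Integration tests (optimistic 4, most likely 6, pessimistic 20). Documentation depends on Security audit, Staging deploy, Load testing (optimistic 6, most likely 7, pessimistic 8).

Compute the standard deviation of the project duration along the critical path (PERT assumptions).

te_Unit tests = (6 + 4·11 + 16)/6 = 66/6 = 11; σ²_Unit tests = ((16−6)/6)² = 2.778
te_Integration tests = (6 + 4·9 + 18)/6 = 60/6 = 10; σ²_Integration tests = ((18−6)/6)² = 4.000
te_Code review = (12 + 4·13 + 14)/6 = 78/6 = 13; σ²_Code review = ((14−12)/6)² = 0.111
te_Security audit = (7 + 4·9 + 11)/6 = 54/6 = 9; σ²_Security audit = ((11−7)/6)² = 0.444
te_Staging deploy = (5 + 4·11 + 17)/6 = 66/6 = 11; σ²_Staging deploy = ((17−5)/6)² = 4.000
te_Load testing = (4 + 4·6 + 20)/6 = 48/6 = 8; σ²_Load testing = ((20−4)/6)² = 7.111
te_Documentation = (6 + 4·7 + 8)/6 = 42/6 = 7; σ²_Documentation = ((8−6)/6)² = 0.111

Forward pass:
ES_Unit tests = 0; EF_Unit tests = 11
ES_Integration tests = 0; EF_Integration tests = 10
ES_Code review = 11; EF_Code review = 11+13 = 24
ES_Security audit = max(EF_Unit tests=11, EF_Integration tests=10) = 11; EF_Security audit = 11+9 = 20
ES_Staging deploy = max(EF_Integration tests=10, EF_Code review=24) = 24; EF_Staging deploy = 24+11 = 35
ES_Load testing = max(EF_Unit tests=11, EF_Integration tests=10) = 11; EF_Load testing = 11+8 = 19
ES_Documentation = max(EF_Security audit=20, EF_Staging deploy=35, EF_Load testing=19) = 35; EF_Documentation = 35+7 = 42
Expected project duration μ = 42 hours. Critical path: Unit tests → Code review → Staging deploy → Documentation.

Variance along critical path = 2.778 + 0.111 + 4.000 + 0.111 = 7.000
σ = √7.000 = 2.646 hours

2.65 hours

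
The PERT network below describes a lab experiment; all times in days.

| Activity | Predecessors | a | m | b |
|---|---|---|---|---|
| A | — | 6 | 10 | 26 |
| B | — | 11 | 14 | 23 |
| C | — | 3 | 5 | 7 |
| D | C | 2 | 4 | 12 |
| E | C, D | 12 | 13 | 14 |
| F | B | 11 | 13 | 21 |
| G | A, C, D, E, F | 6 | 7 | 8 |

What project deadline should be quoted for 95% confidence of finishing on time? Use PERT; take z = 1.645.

te_A = (6 + 4·10 + 26)/6 = 72/6 = 12; σ²_A = ((26−6)/6)² = 11.111
te_B = (11 + 4·14 + 23)/6 = 90/6 = 15; σ²_B = ((23−11)/6)² = 4.000
te_C = (3 + 4·5 + 7)/6 = 30/6 = 5; σ²_C = ((7−3)/6)² = 0.444
te_D = (2 + 4·4 + 12)/6 = 30/6 = 5; σ²_D = ((12−2)/6)² = 2.778
te_E = (12 + 4·13 + 14)/6 = 78/6 = 13; σ²_E = ((14−12)/6)² = 0.111
te_F = (11 + 4·13 + 21)/6 = 84/6 = 14; σ²_F = ((21−11)/6)² = 2.778
te_G = (6 + 4·7 + 8)/6 = 42/6 = 7; σ²_G = ((8−6)/6)² = 0.111

Forward pass:
ES_A = 0; EF_A = 12
ES_B = 0; EF_B = 15
ES_C = 0; EF_C = 5
ES_D = 5; EF_D = 5+5 = 10
ES_E = max(EF_C=5, EF_D=10) = 10; EF_E = 10+13 = 23
ES_F = 15; EF_F = 15+14 = 29
ES_G = max(EF_A=12, EF_C=5, EF_D=10, EF_E=23, EF_F=29) = 29; EF_G = 29+7 = 36
Expected project duration μ = 36 days. Critical path: B → F → G.

Variance along critical path = 4.000 + 2.778 + 0.111 = 6.889; σ = 2.625 days.
D = μ + z·σ = 36 + 1.645·2.625 = 40.3 days

40.3 days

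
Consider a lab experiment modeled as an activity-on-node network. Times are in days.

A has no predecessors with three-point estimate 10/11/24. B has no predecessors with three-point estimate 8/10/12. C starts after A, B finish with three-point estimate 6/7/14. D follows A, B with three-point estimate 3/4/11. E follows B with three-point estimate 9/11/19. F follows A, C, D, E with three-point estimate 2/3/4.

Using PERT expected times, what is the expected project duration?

25 days

te_A = (10 + 4·11 + 24)/6 = 78/6 = 13
te_B = (8 + 4·10 + 12)/6 = 60/6 = 10
te_C = (6 + 4·7 + 14)/6 = 48/6 = 8
te_D = (3 + 4·4 + 11)/6 = 30/6 = 5
te_E = (9 + 4·11 + 19)/6 = 72/6 = 12
te_F = (2 + 4·3 + 4)/6 = 18/6 = 3

Forward pass:
ES_A = 0; EF_A = 13
ES_B = 0; EF_B = 10
ES_C = max(EF_A=13, EF_B=10) = 13; EF_C = 13+8 = 21
ES_D = max(EF_A=13, EF_B=10) = 13; EF_D = 13+5 = 18
ES_E = 10; EF_E = 10+12 = 22
ES_F = max(EF_A=13, EF_C=21, EF_D=18, EF_E=22) = 22; EF_F = 22+3 = 25
Expected project duration μ = 25 days. Critical path: B → E → F.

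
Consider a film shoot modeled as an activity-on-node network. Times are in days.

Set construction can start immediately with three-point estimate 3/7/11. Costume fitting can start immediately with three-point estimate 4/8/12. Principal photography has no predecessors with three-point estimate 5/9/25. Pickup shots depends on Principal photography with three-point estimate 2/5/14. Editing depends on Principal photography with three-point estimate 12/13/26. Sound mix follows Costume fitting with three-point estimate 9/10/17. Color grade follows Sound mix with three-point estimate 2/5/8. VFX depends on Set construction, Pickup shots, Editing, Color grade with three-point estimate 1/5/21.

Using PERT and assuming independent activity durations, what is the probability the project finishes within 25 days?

0.064

te_Set construction = (3 + 4·7 + 11)/6 = 42/6 = 7; σ²_Set construction = ((11−3)/6)² = 1.778
te_Costume fitting = (4 + 4·8 + 12)/6 = 48/6 = 8; σ²_Costume fitting = ((12−4)/6)² = 1.778
te_Principal photography = (5 + 4·9 + 25)/6 = 66/6 = 11; σ²_Principal photography = ((25−5)/6)² = 11.111
te_Pickup shots = (2 + 4·5 + 14)/6 = 36/6 = 6; σ²_Pickup shots = ((14−2)/6)² = 4.000
te_Editing = (12 + 4·13 + 26)/6 = 90/6 = 15; σ²_Editing = ((26−12)/6)² = 5.444
te_Sound mix = (9 + 4·10 + 17)/6 = 66/6 = 11; σ²_Sound mix = ((17−9)/6)² = 1.778
te_Color grade = (2 + 4·5 + 8)/6 = 30/6 = 5; σ²_Color grade = ((8−2)/6)² = 1.000
te_VFX = (1 + 4·5 + 21)/6 = 42/6 = 7; σ²_VFX = ((21−1)/6)² = 11.111

Forward pass:
ES_Set construction = 0; EF_Set construction = 7
ES_Costume fitting = 0; EF_Costume fitting = 8
ES_Principal photography = 0; EF_Principal photography = 11
ES_Pickup shots = 11; EF_Pickup shots = 11+6 = 17
ES_Editing = 11; EF_Editing = 11+15 = 26
ES_Sound mix = 8; EF_Sound mix = 8+11 = 19
ES_Color grade = 19; EF_Color grade = 19+5 = 24
ES_VFX = max(EF_Set construction=7, EF_Pickup shots=17, EF_Editing=26, EF_Color grade=24) = 26; EF_VFX = 26+7 = 33
Expected project duration μ = 33 days. Critical path: Principal photography → Editing → VFX.

Variance along critical path = 11.111 + 5.444 + 11.111 = 27.667; σ = √27.667 = 5.260 days.
Z = (25 − 33) / 5.260 = -1.521
P(T ≤ 25) = Φ(-1.521) ≈ 0.064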